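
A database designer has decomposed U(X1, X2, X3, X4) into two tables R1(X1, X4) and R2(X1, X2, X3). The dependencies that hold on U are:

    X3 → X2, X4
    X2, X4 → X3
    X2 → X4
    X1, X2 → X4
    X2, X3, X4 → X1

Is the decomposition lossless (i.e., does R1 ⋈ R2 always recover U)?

No

Common attributes: R1 ∩ R2 = {X1}.
No dependency enlarges {X1}, so (X1)⁺ = {X1}.
The closure contains neither all of R1 = {X1, X4} nor all of R2 = {X1, X2, X3}, so the common attributes are not a superkey of either fragment. The join is lossy.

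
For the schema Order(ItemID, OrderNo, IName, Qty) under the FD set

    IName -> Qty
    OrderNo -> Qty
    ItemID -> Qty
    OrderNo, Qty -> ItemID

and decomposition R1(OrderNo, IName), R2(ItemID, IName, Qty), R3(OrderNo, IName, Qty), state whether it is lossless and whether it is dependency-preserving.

lossy and not dependency-preserving

Lossless test (chase): Rows 1 and 2 agree on IName; apply IName→Qty and equate their Qty entries. Rows 1 and 3 agree on OrderNo, Qty; apply OrderNo, Qty→ItemID and equate their ItemID entries. No row becomes fully distinguished — the join is lossy.
Dependency preservation: the restricted closure of {OrderNo, Qty} across the fragments never reaches {ItemID}, so OrderNo, Qty → ItemID cannot be enforced without a join — not preserved.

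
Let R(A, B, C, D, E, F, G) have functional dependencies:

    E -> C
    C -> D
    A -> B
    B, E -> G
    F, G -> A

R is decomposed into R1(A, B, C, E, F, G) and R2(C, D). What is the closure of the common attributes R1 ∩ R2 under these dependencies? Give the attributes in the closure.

R1 ∩ R2 = {C}.
C → D applies, adding D
Closure: {C, D}.

C, D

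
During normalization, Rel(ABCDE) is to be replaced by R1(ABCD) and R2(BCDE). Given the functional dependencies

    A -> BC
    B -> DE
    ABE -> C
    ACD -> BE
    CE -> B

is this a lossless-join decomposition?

Yes

Common attributes: R1 ∩ R2 = {BCD}.
Closure of {BCD}: B → DE applies, adding E. So (BCD)⁺ = {BCDE}.
This closure contains every attribute of R2, so R1 ∩ R2 → R2. The join is lossless.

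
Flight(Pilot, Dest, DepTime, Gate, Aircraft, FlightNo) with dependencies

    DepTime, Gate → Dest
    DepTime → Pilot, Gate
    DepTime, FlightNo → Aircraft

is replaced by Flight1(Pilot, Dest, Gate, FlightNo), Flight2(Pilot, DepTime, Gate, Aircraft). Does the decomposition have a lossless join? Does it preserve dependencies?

lossy and not dependency-preserving

Lossless test: (Pilot, Gate)⁺ = {Pilot, Gate}, which is a superkey of neither fragment — lossy.
Dependency preservation: the restricted closure of {DepTime, Gate} across the fragments never reaches {Dest}, so DepTime, Gate → Dest cannot be enforced without a join — not preserved.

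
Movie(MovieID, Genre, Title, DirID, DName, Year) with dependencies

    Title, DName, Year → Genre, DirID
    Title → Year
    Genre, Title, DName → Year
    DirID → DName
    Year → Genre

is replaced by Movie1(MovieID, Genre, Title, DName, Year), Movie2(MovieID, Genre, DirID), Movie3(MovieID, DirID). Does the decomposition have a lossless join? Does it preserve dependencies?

Lossless test (chase): Rows 2 and 3 agree on DirID; apply DirID→DName and equate their DName entries. No row becomes fully distinguished — the join is lossy.
Dependency preservation: the restricted closure of {Title, DName, Year} across the fragments never reaches {Genre, DirID}, so Title, DName, Year → Genre, DirID cannot be enforced without a join — not preserved.

lossy and not dependency-preserving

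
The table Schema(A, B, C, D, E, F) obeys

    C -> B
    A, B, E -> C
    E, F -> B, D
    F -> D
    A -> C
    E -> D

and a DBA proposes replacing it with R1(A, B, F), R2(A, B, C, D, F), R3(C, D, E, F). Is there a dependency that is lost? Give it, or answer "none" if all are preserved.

E, F -> B, D

Check E, F → B, D: no single fragment contains all of {B, D, E, F}, and the restricted closure of {E, F} across the fragments never reaches {B, D}.
C → B is preserved.
A, B, E → C is preserved.
F → D is preserved.
A → C is preserved.
E → D is preserved.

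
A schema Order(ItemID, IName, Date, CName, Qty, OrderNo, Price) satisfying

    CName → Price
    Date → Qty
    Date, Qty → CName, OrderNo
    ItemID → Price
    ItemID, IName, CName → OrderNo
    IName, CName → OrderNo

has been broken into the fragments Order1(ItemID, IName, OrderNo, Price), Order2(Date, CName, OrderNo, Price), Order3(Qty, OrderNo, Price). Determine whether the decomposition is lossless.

No

Chase test. Columns are ItemID, IName, Date, CName, Qty, OrderNo, Price; row i has aⱼ where attribute j ∈ Orderi, else bᵢⱼ.
Initial tableau (one row per fragment):
  row 1: a1 a2 b13 b14 b15 a6 a7
  row 2: b21 b22 a3 a4 b25 a6 a7
  row 3: b31 b32 b33 b34 a5 a6 a7
No row becomes fully distinguished — the join is lossy.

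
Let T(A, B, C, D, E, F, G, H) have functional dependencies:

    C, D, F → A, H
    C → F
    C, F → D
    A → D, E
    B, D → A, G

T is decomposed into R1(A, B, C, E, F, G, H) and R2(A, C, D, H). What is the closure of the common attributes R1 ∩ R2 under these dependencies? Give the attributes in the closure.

R1 ∩ R2 = {A, C, H}.
C → F applies, adding F
C, F → D applies, adding D
A → D, E applies, adding E
Closure: {A, C, D, E, F, H}.

A, C, D, E, F, H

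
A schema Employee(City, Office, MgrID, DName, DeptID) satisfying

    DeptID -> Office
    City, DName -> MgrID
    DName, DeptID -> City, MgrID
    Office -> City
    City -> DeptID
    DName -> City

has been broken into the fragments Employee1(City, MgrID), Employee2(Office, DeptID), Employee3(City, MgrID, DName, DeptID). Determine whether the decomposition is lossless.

Chase test. Columns are City, Office, MgrID, DName, DeptID; row i has aⱼ where attribute j ∈ Employeei, else bᵢⱼ.
Initial tableau (one row per fragment):
  row 1: a1 b12 a3 b14 b15
  row 2: b21 a2 b23 b24 a5
  row 3: a1 b32 a3 a4 a5
Rows 2 and 3 agree on DeptID; apply DeptID→Office and equate their Office entries.
Rows 2 and 3 agree on Office; apply Office→City and equate their City entries.
Rows 1 and 2 agree on City; apply City→DeptID and equate their DeptID entries.
Rows 1 and 2 agree on DeptID; apply DeptID→Office and equate their Office entries.
Row 3 is now all distinguished symbols — the join is lossless.

Yes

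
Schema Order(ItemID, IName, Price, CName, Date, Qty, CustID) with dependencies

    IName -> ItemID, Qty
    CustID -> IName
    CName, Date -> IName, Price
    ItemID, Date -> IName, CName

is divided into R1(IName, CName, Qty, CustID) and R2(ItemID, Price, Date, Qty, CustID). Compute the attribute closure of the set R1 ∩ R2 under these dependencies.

R1 ∩ R2 = {Qty, CustID}.
CustID → IName applies, adding IName
IName → ItemID, Qty applies, adding ItemID
Closure: {ItemID, IName, Qty, CustID}.

ItemID, IName, Qty, CustID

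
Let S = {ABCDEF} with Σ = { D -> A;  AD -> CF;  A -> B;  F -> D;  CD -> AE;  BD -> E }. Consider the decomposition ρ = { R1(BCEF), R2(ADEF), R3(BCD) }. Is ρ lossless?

Chase test. Columns are ABCDEF; row i has aⱼ where attribute j ∈ Ri, else bᵢⱼ.
Initial tableau (one row per fragment):
  row 1: b11 a2 a3 b14 a5 a6
  row 2: a1 b22 b23 a4 a5 a6
  row 3: b31 a2 a3 a4 b35 b36
Rows 2 and 3 agree on D; apply D→A and equate their A entries.
Rows 2 and 3 agree on AD; apply AD→CF and equate their CF entries.
Rows 2 and 3 agree on A; apply A→B and equate their B entries.
Rows 1 and 2 agree on F; apply F→D and equate their D entries.
Rows 1 and 2 agree on CD; apply CD→AE and equate their AE entries.
Rows 1 and 3 agree on CD; apply CD→AE and equate their AE entries.
Row 1 is now all distinguished symbols — the join is lossless.

Yes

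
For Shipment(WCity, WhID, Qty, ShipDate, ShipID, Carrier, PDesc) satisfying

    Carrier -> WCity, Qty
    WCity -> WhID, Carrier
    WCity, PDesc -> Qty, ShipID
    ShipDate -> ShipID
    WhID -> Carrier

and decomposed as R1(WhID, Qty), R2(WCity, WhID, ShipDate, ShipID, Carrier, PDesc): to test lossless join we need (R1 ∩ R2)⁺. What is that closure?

WCity, WhID, Qty, Carrier

R1 ∩ R2 = {WhID}.
WhID → Carrier applies, adding Carrier
Carrier → WCity, Qty applies, adding WCity, Qty
Closure: {WCity, WhID, Qty, Carrier}.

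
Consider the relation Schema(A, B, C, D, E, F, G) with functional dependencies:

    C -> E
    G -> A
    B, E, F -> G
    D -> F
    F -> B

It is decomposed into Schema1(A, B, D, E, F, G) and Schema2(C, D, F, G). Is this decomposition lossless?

Common attributes: Schema1 ∩ Schema2 = {D, F, G}.
Closure of {D, F, G}: G → A applies, adding A; F → B applies, adding B. So (D, F, G)⁺ = {A, B, D, F, G}.
The closure contains neither all of Schema1 = {A, B, D, E, F, G} nor all of Schema2 = {C, D, F, G}, so the common attributes are not a superkey of either fragment. The join is lossy.

No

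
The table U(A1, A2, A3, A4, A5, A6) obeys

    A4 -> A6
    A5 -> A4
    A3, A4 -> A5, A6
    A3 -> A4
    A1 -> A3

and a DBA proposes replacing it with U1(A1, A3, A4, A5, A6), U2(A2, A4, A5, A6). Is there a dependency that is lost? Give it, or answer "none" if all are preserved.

A4 → A6 lies within U1.
A5 → A4 lies within U1.
A3, A4 → A5, A6 lies within U1.
A3 → A4 lies within U1.
A1 → A3 lies within U1.
Every dependency is enforceable on the fragments, so the decomposition is dependency-preserving.

none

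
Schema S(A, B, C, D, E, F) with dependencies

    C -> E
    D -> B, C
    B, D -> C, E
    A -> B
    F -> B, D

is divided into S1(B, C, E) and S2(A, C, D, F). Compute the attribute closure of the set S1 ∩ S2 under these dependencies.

C, E

S1 ∩ S2 = {C}.
C → E applies, adding E
Closure: {C, E}.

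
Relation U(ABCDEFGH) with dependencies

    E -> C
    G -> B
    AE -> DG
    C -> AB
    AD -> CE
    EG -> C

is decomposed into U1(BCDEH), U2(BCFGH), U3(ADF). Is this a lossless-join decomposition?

Chase test. Columns are ABCDEFGH; row i has aⱼ where attribute j ∈ Ui, else bᵢⱼ.
Initial tableau (one row per fragment):
  row 1: b11 a2 a3 a4 a5 b16 b17 a8
  row 2: b21 a2 a3 b24 b25 a6 a7 a8
  row 3: a1 b32 b33 a4 b35 a6 b37 b38
Rows 1 and 2 agree on C; apply C→AB and equate their AB entries.
No row becomes fully distinguished — the join is lossy.

No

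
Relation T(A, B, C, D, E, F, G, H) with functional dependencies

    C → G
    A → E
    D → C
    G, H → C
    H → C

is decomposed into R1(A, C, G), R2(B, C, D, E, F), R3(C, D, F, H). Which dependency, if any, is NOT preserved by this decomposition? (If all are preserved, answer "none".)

Check A → E: no single fragment contains all of {A, E}, and the restricted closure of {A} across the fragments never reaches {E}.
C → G is preserved.
D → C is preserved.
G, H → C is preserved.
H → C is preserved.

A → E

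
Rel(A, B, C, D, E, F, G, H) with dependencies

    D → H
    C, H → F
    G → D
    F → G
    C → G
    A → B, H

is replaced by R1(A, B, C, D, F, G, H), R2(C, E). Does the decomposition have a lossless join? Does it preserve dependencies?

Lossless test: (C)⁺ = {C, D, F, G, H}, which is a superkey of neither fragment — lossy.
Dependency preservation: every FD's attributes lie within a single fragment, so each can be enforced locally — preserved.

lossy but dependency-preserving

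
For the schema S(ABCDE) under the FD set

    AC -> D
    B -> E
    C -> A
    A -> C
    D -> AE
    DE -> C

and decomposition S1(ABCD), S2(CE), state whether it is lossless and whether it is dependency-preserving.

Lossless test: (C)⁺ = {ACDE}, which contains all of one fragment — lossless.
Dependency preservation: the restricted closure of {B} across the fragments never reaches {E}, so B → E cannot be enforced without a join — not preserved.

lossless but not dependency-preserving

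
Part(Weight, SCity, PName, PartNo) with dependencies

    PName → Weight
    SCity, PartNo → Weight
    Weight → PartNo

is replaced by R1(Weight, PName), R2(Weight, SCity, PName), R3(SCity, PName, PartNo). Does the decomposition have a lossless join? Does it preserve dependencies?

Lossless test (chase): Rows 1 and 3 agree on PName; apply PName→Weight and equate their Weight entries. Rows 1 and 2 agree on Weight; apply Weight→PartNo and equate their PartNo entries. Rows 1 and 3 agree on Weight; apply Weight→PartNo and equate their PartNo entries. Row 2 is now all distinguished symbols — the join is lossless.
Dependency preservation: the restricted closure of {SCity, PartNo} across the fragments never reaches {Weight}, so SCity, PartNo → Weight cannot be enforced without a join — not preserved.

lossless but not dependency-preserving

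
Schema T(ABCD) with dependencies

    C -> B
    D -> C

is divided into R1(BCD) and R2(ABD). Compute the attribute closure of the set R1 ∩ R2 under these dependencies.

BCD

R1 ∩ R2 = {BD}.
D → C applies, adding C
Closure: {BCD}.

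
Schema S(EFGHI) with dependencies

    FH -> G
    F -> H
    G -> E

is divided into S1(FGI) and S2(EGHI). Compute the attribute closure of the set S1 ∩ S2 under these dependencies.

S1 ∩ S2 = {GI}.
G → E applies, adding E
Closure: {EGI}.

EGI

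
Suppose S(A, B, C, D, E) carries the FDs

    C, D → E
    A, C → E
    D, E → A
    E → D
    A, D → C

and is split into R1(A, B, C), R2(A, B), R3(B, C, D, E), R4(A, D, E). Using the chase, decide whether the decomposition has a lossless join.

Yes

Chase test. Columns are A, B, C, D, E; row i has aⱼ where attribute j ∈ Ri, else bᵢⱼ.
Initial tableau (one row per fragment):
  row 1: a1 a2 a3 b14 b15
  row 2: a1 a2 b23 b24 b25
  row 3: b31 a2 a3 a4 a5
  row 4: a1 b42 b43 a4 a5
Rows 3 and 4 agree on D, E; apply D, E→A and equate their A entries.
Rows 3 and 4 agree on A, D; apply A, D→C and equate their C entries.
Rows 1 and 3 agree on A, C; apply A, C→E and equate their E entries.
Rows 1 and 3 agree on E; apply E→D and equate their D entries.
Row 1 is now all distinguished symbols — the join is lossless.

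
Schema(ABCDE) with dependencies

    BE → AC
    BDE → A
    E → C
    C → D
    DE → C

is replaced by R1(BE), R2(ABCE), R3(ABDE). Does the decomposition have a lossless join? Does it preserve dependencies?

Lossless test (chase): Rows 1 and 2 agree on BE; apply BE→AC and equate their AC entries. Rows 1 and 3 agree on BE; apply BE→AC and equate their AC entries. Rows 1 and 2 agree on C; apply C→D and equate their D entries. Rows 1 and 3 agree on C; apply C→D and equate their D entries. Row 1 is now all distinguished symbols — the join is lossless.
Dependency preservation: the restricted closure of {C} across the fragments never reaches {D}, so C → D cannot be enforced without a join — not preserved.

lossless but not dependency-preserving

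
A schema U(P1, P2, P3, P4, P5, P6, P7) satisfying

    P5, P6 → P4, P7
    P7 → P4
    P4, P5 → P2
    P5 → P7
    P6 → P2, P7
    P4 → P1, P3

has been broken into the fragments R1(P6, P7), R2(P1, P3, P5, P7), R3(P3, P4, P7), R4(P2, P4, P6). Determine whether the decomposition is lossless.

No

Chase test. Columns are P1, P2, P3, P4, P5, P6, P7; row i has aⱼ where attribute j ∈ Ri, else bᵢⱼ.
Initial tableau (one row per fragment):
  row 1: b11 b12 b13 b14 b15 a6 a7
  row 2: a1 b22 a3 b24 a5 b26 a7
  row 3: b31 b32 a3 a4 b35 b36 a7
  row 4: b41 a2 b43 a4 b45 a6 b47
Rows 1 and 2 agree on P7; apply P7→P4 and equate their P4 entries.
Rows 1 and 3 agree on P7; apply P7→P4 and equate their P4 entries.
Rows 1 and 4 agree on P6; apply P6→P2, P7 and equate their P2, P7 entries.
Rows 1 and 2 agree on P4; apply P4→P1, P3 and equate their P1, P3 entries.
Rows 1 and 3 agree on P4; apply P4→P1, P3 and equate their P1, P3 entries.
Rows 1 and 4 agree on P4; apply P4→P1, P3 and equate their P1, P3 entries.
No row becomes fully distinguished — the join is lossy.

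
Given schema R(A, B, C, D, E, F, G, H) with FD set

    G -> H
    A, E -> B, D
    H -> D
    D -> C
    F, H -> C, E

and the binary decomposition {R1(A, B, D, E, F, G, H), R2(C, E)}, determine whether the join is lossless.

Common attributes: R1 ∩ R2 = {E}.
No dependency enlarges {E}, so (E)⁺ = {E}.
The closure contains neither all of R1 = {A, B, D, E, F, G, H} nor all of R2 = {C, E}, so the common attributes are not a superkey of either fragment. The join is lossy.

No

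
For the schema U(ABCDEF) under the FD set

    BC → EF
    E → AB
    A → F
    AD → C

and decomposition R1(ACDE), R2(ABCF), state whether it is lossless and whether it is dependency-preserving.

lossy and not dependency-preserving

Lossless test: (AC)⁺ = {ACF}, which is a superkey of neither fragment — lossy.
Dependency preservation: the restricted closure of {BC} across the fragments never reaches {EF}, so BC → EF cannot be enforced without a join — not preserved.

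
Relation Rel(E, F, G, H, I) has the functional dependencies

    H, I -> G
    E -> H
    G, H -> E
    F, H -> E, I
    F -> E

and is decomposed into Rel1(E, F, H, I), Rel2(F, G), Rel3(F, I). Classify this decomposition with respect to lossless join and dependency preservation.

lossless but not dependency-preserving

Lossless test (chase): Rows 1 and 2 agree on F; apply F→E and equate their E entries. Rows 1 and 3 agree on F; apply F→E and equate their E entries. Rows 1 and 2 agree on E; apply E→H and equate their H entries. Rows 1 and 3 agree on E; apply E→H and equate their H entries. Rows 1 and 2 agree on F, H; apply F, H→E, I and equate their E, I entries. Rows 1 and 2 agree on H, I; apply H, I→G and equate their G entries. Rows 1 and 3 agree on H, I; apply H, I→G and equate their G entries. Row 1 is now all distinguished symbols — the join is lossless.
Dependency preservation: the restricted closure of {H, I} across the fragments never reaches {G}, so H, I → G cannot be enforced without a join — not preserved.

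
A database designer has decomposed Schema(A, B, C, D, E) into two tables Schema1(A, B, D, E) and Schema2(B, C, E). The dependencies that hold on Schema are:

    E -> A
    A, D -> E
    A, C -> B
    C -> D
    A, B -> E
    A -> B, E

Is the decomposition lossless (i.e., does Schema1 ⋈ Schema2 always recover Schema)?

Common attributes: Schema1 ∩ Schema2 = {B, E}.
Closure of {B, E}: E → A applies, adding A. So (B, E)⁺ = {A, B, E}.
The closure contains neither all of Schema1 = {A, B, D, E} nor all of Schema2 = {B, C, E}, so the common attributes are not a superkey of either fragment. The join is lossy.

No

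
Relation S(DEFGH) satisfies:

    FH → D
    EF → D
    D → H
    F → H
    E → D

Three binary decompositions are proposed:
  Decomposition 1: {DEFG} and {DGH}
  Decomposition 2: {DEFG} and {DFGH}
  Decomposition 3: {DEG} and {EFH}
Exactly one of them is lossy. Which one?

Decomposition 3

Decomposition 1: common = {DG}, closure = {DGH} → lossless.
Decomposition 2: common = {DFG}, closure = {DFGH} → lossless.
Decomposition 3: common = {E}, closure = {DEH} → lossy.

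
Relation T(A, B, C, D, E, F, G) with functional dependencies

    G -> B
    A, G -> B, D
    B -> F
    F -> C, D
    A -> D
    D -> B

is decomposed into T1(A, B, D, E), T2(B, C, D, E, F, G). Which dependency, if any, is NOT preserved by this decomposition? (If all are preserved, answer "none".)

G → B lies within T2.
A, G → B, D: restricted closure across fragments reaches B, D.
B → F lies within T2.
F → C, D lies within T2.
A → D lies within T1.
D → B lies within T1.
Every dependency is enforceable on the fragments, so the decomposition is dependency-preserving.

none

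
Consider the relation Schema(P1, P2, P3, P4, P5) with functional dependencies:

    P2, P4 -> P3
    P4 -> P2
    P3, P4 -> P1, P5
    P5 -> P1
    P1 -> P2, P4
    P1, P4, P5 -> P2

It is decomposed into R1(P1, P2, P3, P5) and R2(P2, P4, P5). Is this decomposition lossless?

Common attributes: R1 ∩ R2 = {P2, P5}.
Closure of {P2, P5}: P5 → P1 applies, adding P1; P1 → P2, P4 applies, adding P4; P2, P4 → P3 applies, adding P3. So (P2, P5)⁺ = {P1, P2, P3, P4, P5}.
This closure contains every attribute of R1, so R1 ∩ R2 → R1. The join is lossless.

Yes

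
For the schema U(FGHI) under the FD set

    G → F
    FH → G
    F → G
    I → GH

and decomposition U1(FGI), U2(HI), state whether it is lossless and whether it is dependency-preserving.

lossless and dependency-preserving

Lossless test: (I)⁺ = {FGHI}, which contains all of one fragment — lossless.
Dependency preservation: FH → G; I → GH are not contained in any single fragment, but the restricted closure of each left-hand side across the fragments still reaches the right-hand side; the remaining FDs each lie inside some fragment. All dependencies are preserved.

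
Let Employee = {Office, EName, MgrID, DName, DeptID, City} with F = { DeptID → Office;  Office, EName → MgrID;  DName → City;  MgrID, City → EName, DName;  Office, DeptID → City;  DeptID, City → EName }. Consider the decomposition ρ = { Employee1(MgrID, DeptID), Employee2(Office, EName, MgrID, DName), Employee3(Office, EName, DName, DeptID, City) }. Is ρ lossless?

Yes

Chase test. Columns are Office, EName, MgrID, DName, DeptID, City; row i has aⱼ where attribute j ∈ Employeei, else bᵢⱼ.
Initial tableau (one row per fragment):
  row 1: b11 b12 a3 b14 a5 b16
  row 2: a1 a2 a3 a4 b25 b26
  row 3: a1 a2 b33 a4 a5 a6
Rows 1 and 3 agree on DeptID; apply DeptID→Office and equate their Office entries.
Rows 2 and 3 agree on Office, EName; apply Office, EName→MgrID and equate their MgrID entries.
Rows 2 and 3 agree on DName; apply DName→City and equate their City entries.
Rows 1 and 3 agree on Office, DeptID; apply Office, DeptID→City and equate their City entries.
Rows 1 and 3 agree on DeptID, City; apply DeptID, City→EName and equate their EName entries.
Rows 1 and 2 agree on MgrID, City; apply MgrID, City→EName, DName and equate their EName, DName entries.
Row 1 is now all distinguished symbols — the join is lossless.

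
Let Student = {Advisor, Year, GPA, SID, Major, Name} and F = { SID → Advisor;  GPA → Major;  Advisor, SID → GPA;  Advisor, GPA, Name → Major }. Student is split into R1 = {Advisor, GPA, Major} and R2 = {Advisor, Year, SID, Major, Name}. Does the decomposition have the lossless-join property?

No

Common attributes: R1 ∩ R2 = {Advisor, Major}.
No dependency enlarges {Advisor, Major}, so (Advisor, Major)⁺ = {Advisor, Major}.
The closure contains neither all of R1 = {Advisor, GPA, Major} nor all of R2 = {Advisor, Year, SID, Major, Name}, so the common attributes are not a superkey of either fragment. The join is lossy.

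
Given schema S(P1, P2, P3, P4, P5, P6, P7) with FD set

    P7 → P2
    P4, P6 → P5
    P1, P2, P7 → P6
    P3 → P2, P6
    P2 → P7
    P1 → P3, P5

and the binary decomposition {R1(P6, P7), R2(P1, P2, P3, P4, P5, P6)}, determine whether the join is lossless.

Common attributes: R1 ∩ R2 = {P6}.
No dependency enlarges {P6}, so (P6)⁺ = {P6}.
The closure contains neither all of R1 = {P6, P7} nor all of R2 = {P1, P2, P3, P4, P5, P6}, so the common attributes are not a superkey of either fragment. The join is lossy.

No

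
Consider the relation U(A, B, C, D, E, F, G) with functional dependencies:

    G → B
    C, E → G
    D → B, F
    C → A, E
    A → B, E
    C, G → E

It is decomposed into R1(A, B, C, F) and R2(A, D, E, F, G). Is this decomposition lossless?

Common attributes: R1 ∩ R2 = {A, F}.
Closure of {A, F}: A → B, E applies, adding B, E. So (A, F)⁺ = {A, B, E, F}.
The closure contains neither all of R1 = {A, B, C, F} nor all of R2 = {A, D, E, F, G}, so the common attributes are not a superkey of either fragment. The join is lossy.

No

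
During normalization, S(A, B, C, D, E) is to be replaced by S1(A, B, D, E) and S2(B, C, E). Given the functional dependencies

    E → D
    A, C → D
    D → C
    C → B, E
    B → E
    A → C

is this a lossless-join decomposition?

Common attributes: S1 ∩ S2 = {B, E}.
Closure of {B, E}: E → D applies, adding D; D → C applies, adding C. So (B, E)⁺ = {B, C, D, E}.
This closure contains every attribute of S2, so S1 ∩ S2 → S2. The join is lossless.

Yes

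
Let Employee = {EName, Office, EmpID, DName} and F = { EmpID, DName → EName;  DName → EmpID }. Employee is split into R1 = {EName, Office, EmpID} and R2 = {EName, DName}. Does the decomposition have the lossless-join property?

No

Common attributes: R1 ∩ R2 = {EName}.
No dependency enlarges {EName}, so (EName)⁺ = {EName}.
The closure contains neither all of R1 = {EName, Office, EmpID} nor all of R2 = {EName, DName}, so the common attributes are not a superkey of either fragment. The join is lossy.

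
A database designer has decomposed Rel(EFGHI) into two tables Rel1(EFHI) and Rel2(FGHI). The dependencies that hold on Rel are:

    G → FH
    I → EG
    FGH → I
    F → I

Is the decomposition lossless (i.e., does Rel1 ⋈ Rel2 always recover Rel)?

Common attributes: Rel1 ∩ Rel2 = {FHI}.
Closure of {FHI}: I → EG applies, adding EG. So (FHI)⁺ = {EFGHI}.
This closure contains every attribute of Rel1, so Rel1 ∩ Rel2 → Rel1. The join is lossless.

Yes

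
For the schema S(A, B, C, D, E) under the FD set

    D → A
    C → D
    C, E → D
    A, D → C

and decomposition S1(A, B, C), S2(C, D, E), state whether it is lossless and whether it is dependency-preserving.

lossy but dependency-preserving

Lossless test: (C)⁺ = {A, C, D}, which is a superkey of neither fragment — lossy.
Dependency preservation: D → A; A, D → C are not contained in any single fragment, but the restricted closure of each left-hand side across the fragments still reaches the right-hand side; the remaining FDs each lie inside some fragment. All dependencies are preserved.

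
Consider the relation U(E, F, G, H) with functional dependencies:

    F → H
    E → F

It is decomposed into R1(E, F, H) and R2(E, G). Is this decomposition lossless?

Yes

Common attributes: R1 ∩ R2 = {E}.
Closure of {E}: E → F applies, adding F; F → H applies, adding H. So (E)⁺ = {E, F, H}.
This closure contains every attribute of R1, so R1 ∩ R2 → R1. The join is lossless.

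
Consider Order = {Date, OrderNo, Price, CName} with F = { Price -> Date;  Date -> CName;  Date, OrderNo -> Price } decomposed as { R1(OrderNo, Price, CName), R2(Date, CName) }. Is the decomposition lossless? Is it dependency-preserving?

Lossless test: (CName)⁺ = {CName}, which is a superkey of neither fragment — lossy.
Dependency preservation: the restricted closure of {Price} across the fragments never reaches {Date}, so Price → Date cannot be enforced without a join — not preserved.

lossy and not dependency-preserving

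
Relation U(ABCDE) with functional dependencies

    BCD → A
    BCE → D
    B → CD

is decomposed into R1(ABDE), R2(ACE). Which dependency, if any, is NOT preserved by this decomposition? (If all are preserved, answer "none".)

B → CD

Check B → CD: no single fragment contains all of {BCD}, and the restricted closure of {B} across the fragments never reaches {CD}.
BCD → A is preserved.
BCE → D is preserved.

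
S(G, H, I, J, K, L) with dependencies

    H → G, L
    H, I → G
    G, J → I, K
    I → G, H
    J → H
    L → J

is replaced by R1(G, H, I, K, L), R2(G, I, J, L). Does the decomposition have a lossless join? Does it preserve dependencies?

Lossless test: (G, I, L)⁺ = {G, H, I, J, K, L}, which contains all of one fragment — lossless.
Dependency preservation: G, J → I, K; J → H are not contained in any single fragment, but the restricted closure of each left-hand side across the fragments still reaches the right-hand side; the remaining FDs each lie inside some fragment. All dependencies are preserved.

lossless and dependency-preserving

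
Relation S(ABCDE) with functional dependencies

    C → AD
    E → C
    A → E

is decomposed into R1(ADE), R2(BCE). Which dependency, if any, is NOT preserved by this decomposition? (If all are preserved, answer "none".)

C → AD: restricted closure across fragments reaches AD.
E → C lies within R2.
A → E lies within R1.
Every dependency is enforceable on the fragments, so the decomposition is dependency-preserving.

none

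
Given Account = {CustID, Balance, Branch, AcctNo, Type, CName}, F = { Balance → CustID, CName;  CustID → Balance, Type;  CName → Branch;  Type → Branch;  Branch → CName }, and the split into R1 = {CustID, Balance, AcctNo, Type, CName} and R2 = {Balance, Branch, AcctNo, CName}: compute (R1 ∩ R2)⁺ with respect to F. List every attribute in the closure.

R1 ∩ R2 = {Balance, AcctNo, CName}.
Balance → CustID, CName applies, adding CustID
CustID → Balance, Type applies, adding Type
CName → Branch applies, adding Branch
Closure: {CustID, Balance, Branch, AcctNo, Type, CName}.

CustID, Balance, Branch, AcctNo, Type, CName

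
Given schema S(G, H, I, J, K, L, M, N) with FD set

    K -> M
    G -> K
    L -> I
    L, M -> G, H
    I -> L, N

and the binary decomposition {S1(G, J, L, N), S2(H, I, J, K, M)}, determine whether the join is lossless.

Common attributes: S1 ∩ S2 = {J}.
No dependency enlarges {J}, so (J)⁺ = {J}.
The closure contains neither all of S1 = {G, J, L, N} nor all of S2 = {H, I, J, K, M}, so the common attributes are not a superkey of either fragment. The join is lossy.

No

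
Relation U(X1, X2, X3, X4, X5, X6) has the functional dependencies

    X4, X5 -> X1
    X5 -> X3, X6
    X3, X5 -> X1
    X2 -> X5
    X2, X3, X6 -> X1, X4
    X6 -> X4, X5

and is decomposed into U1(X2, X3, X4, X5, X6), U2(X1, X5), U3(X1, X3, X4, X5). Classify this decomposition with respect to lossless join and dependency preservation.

lossless and dependency-preserving

Lossless test (chase): Rows 1 and 3 agree on X4, X5; apply X4, X5→X1 and equate their X1 entries. Rows 1 and 2 agree on X5; apply X5→X3, X6 and equate their X3, X6 entries. Rows 1 and 3 agree on X5; apply X5→X3, X6 and equate their X3, X6 entries. Rows 1 and 2 agree on X6; apply X6→X4, X5 and equate their X4, X5 entries. Row 1 is now all distinguished symbols — the join is lossless.
Dependency preservation: X2, X3, X6 → X1, X4 is not contained in any single fragment, but the restricted closure of its left-hand side across the fragments still reaches the right-hand side; the remaining FDs each lie inside some fragment. All dependencies are preserved.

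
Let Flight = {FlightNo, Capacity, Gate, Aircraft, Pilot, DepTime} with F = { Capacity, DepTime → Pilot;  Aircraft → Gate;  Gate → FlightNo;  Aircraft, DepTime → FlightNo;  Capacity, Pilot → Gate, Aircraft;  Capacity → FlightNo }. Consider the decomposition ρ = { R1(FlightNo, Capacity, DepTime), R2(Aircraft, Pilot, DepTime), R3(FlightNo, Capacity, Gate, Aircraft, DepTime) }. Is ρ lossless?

No

Chase test. Columns are FlightNo, Capacity, Gate, Aircraft, Pilot, DepTime; row i has aⱼ where attribute j ∈ Ri, else bᵢⱼ.
Initial tableau (one row per fragment):
  row 1: a1 a2 b13 b14 b15 a6
  row 2: b21 b22 b23 a4 a5 a6
  row 3: a1 a2 a3 a4 b35 a6
Rows 1 and 3 agree on Capacity, DepTime; apply Capacity, DepTime→Pilot and equate their Pilot entries.
Rows 2 and 3 agree on Aircraft; apply Aircraft→Gate and equate their Gate entries.
Rows 2 and 3 agree on Gate; apply Gate→FlightNo and equate their FlightNo entries.
Rows 1 and 3 agree on Capacity, Pilot; apply Capacity, Pilot→Gate, Aircraft and equate their Gate, Aircraft entries.
No row becomes fully distinguished — the join is lossy.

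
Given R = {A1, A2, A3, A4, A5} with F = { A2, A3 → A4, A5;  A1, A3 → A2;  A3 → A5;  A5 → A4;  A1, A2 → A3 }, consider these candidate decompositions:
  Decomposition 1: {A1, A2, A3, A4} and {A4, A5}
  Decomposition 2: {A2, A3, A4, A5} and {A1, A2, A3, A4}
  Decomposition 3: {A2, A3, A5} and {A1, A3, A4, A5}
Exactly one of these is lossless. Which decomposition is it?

Decomposition 2

Decomposition 1: common = {A4}, closure = {A4} → lossy.
Decomposition 2: common = {A2, A3, A4}, closure = {A2, A3, A4, A5} → lossless.
Decomposition 3: common = {A3, A5}, closure = {A3, A4, A5} → lossy.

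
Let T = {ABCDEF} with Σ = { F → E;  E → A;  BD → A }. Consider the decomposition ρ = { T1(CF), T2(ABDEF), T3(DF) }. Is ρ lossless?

No

Chase test. Columns are ABCDEF; row i has aⱼ where attribute j ∈ Ti, else bᵢⱼ.
Initial tableau (one row per fragment):
  row 1: b11 b12 a3 b14 b15 a6
  row 2: a1 a2 b23 a4 a5 a6
  row 3: b31 b32 b33 a4 b35 a6
Rows 1 and 2 agree on F; apply F→E and equate their E entries.
Rows 1 and 3 agree on F; apply F→E and equate their E entries.
Rows 1 and 2 agree on E; apply E→A and equate their A entries.
Rows 1 and 3 agree on E; apply E→A and equate their A entries.
No row becomes fully distinguished — the join is lossy.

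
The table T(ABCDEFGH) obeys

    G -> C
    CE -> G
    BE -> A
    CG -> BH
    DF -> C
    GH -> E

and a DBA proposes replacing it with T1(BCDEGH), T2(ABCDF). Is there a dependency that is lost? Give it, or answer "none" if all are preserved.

Check BE → A: no single fragment contains all of {ABE}, and the restricted closure of {BE} across the fragments never reaches {A}.
G → C is preserved.
CE → G is preserved.
CG → BH is preserved.
DF → C is preserved.
GH → E is preserved.

BE -> A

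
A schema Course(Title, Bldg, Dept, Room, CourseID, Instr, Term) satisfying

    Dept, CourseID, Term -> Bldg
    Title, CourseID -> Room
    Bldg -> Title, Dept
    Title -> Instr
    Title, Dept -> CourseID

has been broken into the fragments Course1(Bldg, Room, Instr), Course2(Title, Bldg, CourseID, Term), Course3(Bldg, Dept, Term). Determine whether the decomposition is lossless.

Chase test. Columns are Title, Bldg, Dept, Room, CourseID, Instr, Term; row i has aⱼ where attribute j ∈ Coursei, else bᵢⱼ.
Initial tableau (one row per fragment):
  row 1: b11 a2 b13 a4 b15 a6 b17
  row 2: a1 a2 b23 b24 a5 b26 a7
  row 3: b31 a2 a3 b34 b35 b36 a7
Rows 1 and 2 agree on Bldg; apply Bldg→Title, Dept and equate their Title, Dept entries.
Rows 1 and 3 agree on Bldg; apply Bldg→Title, Dept and equate their Title, Dept entries.
Rows 1 and 2 agree on Title; apply Title→Instr and equate their Instr entries.
Rows 1 and 3 agree on Title; apply Title→Instr and equate their Instr entries.
Rows 1 and 2 agree on Title, Dept; apply Title, Dept→CourseID and equate their CourseID entries.
Rows 1 and 3 agree on Title, Dept; apply Title, Dept→CourseID and equate their CourseID entries.
Rows 1 and 2 agree on Title, CourseID; apply Title, CourseID→Room and equate their Room entries.
Rows 1 and 3 agree on Title, CourseID; apply Title, CourseID→Room and equate their Room entries.
Row 2 is now all distinguished symbols — the join is lossless.

Yes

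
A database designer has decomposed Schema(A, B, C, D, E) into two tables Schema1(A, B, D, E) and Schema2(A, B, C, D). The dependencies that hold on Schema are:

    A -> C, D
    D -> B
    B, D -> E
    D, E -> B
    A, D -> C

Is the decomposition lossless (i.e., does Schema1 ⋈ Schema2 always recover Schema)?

Common attributes: Schema1 ∩ Schema2 = {A, B, D}.
Closure of {A, B, D}: A → C, D applies, adding C; B, D → E applies, adding E. So (A, B, D)⁺ = {A, B, C, D, E}.
This closure contains every attribute of Schema1, so Schema1 ∩ Schema2 → Schema1. The join is lossless.

Yes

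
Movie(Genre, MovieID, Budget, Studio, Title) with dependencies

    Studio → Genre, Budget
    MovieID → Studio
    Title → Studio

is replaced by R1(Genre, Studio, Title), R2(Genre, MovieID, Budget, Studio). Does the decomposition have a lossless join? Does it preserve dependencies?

Lossless test: (Genre, Studio)⁺ = {Genre, Budget, Studio}, which is a superkey of neither fragment — lossy.
Dependency preservation: every FD's attributes lie within a single fragment, so each can be enforced locally — preserved.

lossy but dependency-preserving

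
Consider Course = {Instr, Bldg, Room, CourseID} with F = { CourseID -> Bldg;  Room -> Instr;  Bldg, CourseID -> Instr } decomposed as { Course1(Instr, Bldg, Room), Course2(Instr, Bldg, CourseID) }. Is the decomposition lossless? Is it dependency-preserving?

Lossless test: (Instr, Bldg)⁺ = {Instr, Bldg}, which is a superkey of neither fragment — lossy.
Dependency preservation: every FD's attributes lie within a single fragment, so each can be enforced locally — preserved.

lossy but dependency-preserving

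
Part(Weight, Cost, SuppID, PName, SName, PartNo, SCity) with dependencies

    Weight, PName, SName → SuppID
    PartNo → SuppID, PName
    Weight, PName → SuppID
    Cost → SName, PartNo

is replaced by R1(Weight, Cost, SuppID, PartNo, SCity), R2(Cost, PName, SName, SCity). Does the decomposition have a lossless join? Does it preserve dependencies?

Lossless test: (Cost, SCity)⁺ = {Cost, SuppID, PName, SName, PartNo, SCity}, which contains all of one fragment — lossless.
Dependency preservation: the restricted closure of {Weight, PName, SName} across the fragments never reaches {SuppID}, so Weight, PName, SName → SuppID cannot be enforced without a join — not preserved.

lossless but not dependency-preserving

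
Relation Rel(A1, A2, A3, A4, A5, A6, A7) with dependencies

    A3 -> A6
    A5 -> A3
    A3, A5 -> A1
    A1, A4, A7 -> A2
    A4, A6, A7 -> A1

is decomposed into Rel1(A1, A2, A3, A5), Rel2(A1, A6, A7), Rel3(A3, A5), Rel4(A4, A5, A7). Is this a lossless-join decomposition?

Chase test. Columns are A1, A2, A3, A4, A5, A6, A7; row i has aⱼ where attribute j ∈ Reli, else bᵢⱼ.
Initial tableau (one row per fragment):
  row 1: a1 a2 a3 b14 a5 b16 b17
  row 2: a1 b22 b23 b24 b25 a6 a7
  row 3: b31 b32 a3 b34 a5 b36 b37
  row 4: b41 b42 b43 a4 a5 b46 a7
Rows 1 and 3 agree on A3; apply A3→A6 and equate their A6 entries.
Rows 1 and 4 agree on A5; apply A5→A3 and equate their A3 entries.
Rows 1 and 3 agree on A3, A5; apply A3, A5→A1 and equate their A1 entries.
Rows 1 and 4 agree on A3, A5; apply A3, A5→A1 and equate their A1 entries.
Rows 1 and 4 agree on A3; apply A3→A6 and equate their A6 entries.
No row becomes fully distinguished — the join is lossy.

No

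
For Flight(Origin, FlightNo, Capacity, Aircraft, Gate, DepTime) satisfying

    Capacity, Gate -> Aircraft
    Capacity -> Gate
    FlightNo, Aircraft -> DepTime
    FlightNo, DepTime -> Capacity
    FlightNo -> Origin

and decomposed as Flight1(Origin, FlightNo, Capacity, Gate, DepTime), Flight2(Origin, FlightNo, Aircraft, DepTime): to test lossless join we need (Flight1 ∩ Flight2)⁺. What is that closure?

Flight1 ∩ Flight2 = {Origin, FlightNo, DepTime}.
FlightNo, DepTime → Capacity applies, adding Capacity
Capacity → Gate applies, adding Gate
Capacity, Gate → Aircraft applies, adding Aircraft
Closure: {Origin, FlightNo, Capacity, Aircraft, Gate, DepTime}.

Origin, FlightNo, Capacity, Aircraft, Gate, DepTime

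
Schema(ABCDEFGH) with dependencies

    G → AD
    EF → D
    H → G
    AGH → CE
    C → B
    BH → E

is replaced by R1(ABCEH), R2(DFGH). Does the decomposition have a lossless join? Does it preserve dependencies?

Lossless test: (H)⁺ = {ABCDEGH}, which contains all of one fragment — lossless.
Dependency preservation: the restricted closure of {G} across the fragments never reaches {AD}, so G → AD cannot be enforced without a join — not preserved.

lossless but not dependency-preserving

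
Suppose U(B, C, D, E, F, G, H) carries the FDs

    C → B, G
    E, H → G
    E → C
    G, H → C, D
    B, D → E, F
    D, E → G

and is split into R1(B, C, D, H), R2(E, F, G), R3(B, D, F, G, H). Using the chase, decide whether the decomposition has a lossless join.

No

Chase test. Columns are B, C, D, E, F, G, H; row i has aⱼ where attribute j ∈ Ri, else bᵢⱼ.
Initial tableau (one row per fragment):
  row 1: a1 a2 a3 b14 b15 b16 a7
  row 2: b21 b22 b23 a4 a5 a6 b27
  row 3: a1 b32 a3 b34 a5 a6 a7
Rows 1 and 3 agree on B, D; apply B, D→E, F and equate their E, F entries.
Rows 1 and 3 agree on D, E; apply D, E→G and equate their G entries.
Rows 1 and 3 agree on E; apply E→C and equate their C entries.
No row becomes fully distinguished — the join is lossy.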